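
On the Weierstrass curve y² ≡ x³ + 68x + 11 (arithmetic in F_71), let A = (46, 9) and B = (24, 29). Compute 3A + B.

First 3A:
Repeated addition: build up to 3A.
2A: tangent at (46, 9): λ = (3·46² + 68)/(2·9) ≡ 26/18. 18⁻¹ ≡ 4 (mod 71) since 18·4 = 72 ≡ 1, so λ ≡ 26·4 ≡ 33.
  x = λ² - 46 - 46 = 1089 - 92 ≡ 3; y = λ·(46 - 3) - 9 ≡ 61. → (3, 61)
3A: (3, 61) + (46, 9). λ = (9 - 61)/(46 - 3) ≡ 19/43 mod 71. 43⁻¹ ≡ 38 (mod 71), so λ ≡ 12.
  x = λ² - 3 - 46 = 144 - 49 ≡ 24; y = λ·(3 - 24) - 61 ≡ 42. → (24, 42)
3A = (24, 42).
Finally 3A + B:
(24, 42) + (24, 29): same x and y₁ ≡ -y₂, so the sum is the point at infinity.

O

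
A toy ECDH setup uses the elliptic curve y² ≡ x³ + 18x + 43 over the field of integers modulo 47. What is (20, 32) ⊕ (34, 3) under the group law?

(10, 1)

(20, 32) + (34, 3). λ = (3 - 32)/(34 - 20) ≡ 18/14 mod 47. 14⁻¹ ≡ 37 (mod 47) since 14·37 = 518 ≡ 1, so λ ≡ 8.
  x = λ² - 20 - 34 = 64 - 54 ≡ 10; y = λ·(20 - 10) - 32 ≡ 1. → (10, 1)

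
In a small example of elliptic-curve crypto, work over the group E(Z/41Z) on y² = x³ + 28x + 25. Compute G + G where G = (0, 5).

tangent at (0, 5): λ = (3·0² + 28)/(2·5) ≡ 28/10. 10⁻¹ ≡ 37 (mod 41) since 10·37 = 370 ≡ 1, so λ ≡ 28·37 ≡ 11.
  x = λ² - 0 - 0 = 121 - 0 ≡ 39; y = λ·(0 - 39) - 5 ≡ 17. → (39, 17)

(39, 17)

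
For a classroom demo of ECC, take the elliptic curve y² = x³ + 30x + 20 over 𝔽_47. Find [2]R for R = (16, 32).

tangent at (16, 32): λ = (3·16² + 30)/(2·32) ≡ 46/17. 17⁻¹ ≡ 36 (mod 47), so λ ≡ 46·36 ≡ 11.
  x = λ² - 16 - 16 = 121 - 32 ≡ 42; y = λ·(16 - 42) - 32 ≡ 11. → (42, 11)

(42, 11)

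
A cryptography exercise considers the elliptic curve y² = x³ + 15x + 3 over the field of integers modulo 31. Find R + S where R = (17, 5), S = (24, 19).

(25, 10)

(17, 5) + (24, 19). λ = (19 - 5)/(24 - 17) ≡ 14/7 mod 31. 7⁻¹ ≡ 9 (mod 31) since 7·9 = 63 ≡ 1, so λ ≡ 2.
  x = λ² - 17 - 24 = 4 - 41 ≡ 25; y = λ·(17 - 25) - 5 ≡ 10. → (25, 10)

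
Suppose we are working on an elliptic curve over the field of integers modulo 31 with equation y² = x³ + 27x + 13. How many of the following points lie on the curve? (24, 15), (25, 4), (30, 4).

2

(24, 15): 15² ≡ 8, rhs ≡ 8 → on.
(25, 4): 4² ≡ 16, rhs ≡ 7 → off.
(30, 4): 4² ≡ 16, rhs ≡ 16 → on.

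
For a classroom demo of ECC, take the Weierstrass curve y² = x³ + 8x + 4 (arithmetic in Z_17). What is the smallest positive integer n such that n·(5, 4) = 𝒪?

2P: tangent at (5, 4): λ = (3·5² + 8)/(2·4) ≡ 15/8. 8⁻¹ ≡ 15 (mod 17), so λ ≡ 15·15 ≡ 4.
  x = λ² - 5 - 5 = 16 - 10 ≡ 6; y = λ·(5 - 6) - 4 ≡ 9. → (6, 9)
3P: (6, 9) + (5, 4). λ = (4 - 9)/(5 - 6) ≡ 12/16 mod 17. 16⁻¹ ≡ 16 (mod 17) since 16·16 = 256 ≡ 1, so λ ≡ 5.
  x = λ² - 6 - 5 = 25 - 11 ≡ 14; y = λ·(6 - 14) - 9 ≡ 2. → (14, 2)
4P: (14, 2) + (5, 4). λ = (4 - 2)/(5 - 14) ≡ 2/8 mod 17. 8⁻¹ ≡ 15 (mod 17), so λ ≡ 13.
  x = λ² - 14 - 5 = 169 - 19 ≡ 14; y = λ·(14 - 14) - 2 ≡ 15. → (14, 15)
5P: (14, 15) + (5, 4). λ = (4 - 15)/(5 - 14) ≡ 6/8 mod 17. 8⁻¹ ≡ 15 (mod 17) since 8·15 = 120 ≡ 1, so λ ≡ 5.
  x = λ² - 14 - 5 = 25 - 19 ≡ 6; y = λ·(14 - 6) - 15 ≡ 8. → (6, 8)
6P: (6, 8) + (5, 4). λ = (4 - 8)/(5 - 6) ≡ 13/16 mod 17. 16⁻¹ ≡ 16 (mod 17) since 16·16 = 256 ≡ 1, so λ ≡ 4.
  x = λ² - 6 - 5 = 16 - 11 ≡ 5; y = λ·(6 - 5) - 8 ≡ 13. → (5, 13)
7P: (5, 13) + (5, 4): same x and y₁ ≡ -y₂, so the sum is 𝒪.
7P = 𝒪, so the order is 7.

7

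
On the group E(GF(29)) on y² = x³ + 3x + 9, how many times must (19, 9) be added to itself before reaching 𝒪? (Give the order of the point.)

2P: tangent at (19, 9): λ = (3·19² + 3)/(2·9) ≡ 13/18. 18⁻¹ ≡ 21 (mod 29) since 18·21 = 378 ≡ 1, so λ ≡ 13·21 ≡ 12.
  x = λ² - 19 - 19 = 144 - 38 ≡ 19; y = λ·(19 - 19) - 9 ≡ 20. → (19, 20)
3P: (19, 20) + (19, 9): same x and y₁ ≡ -y₂, so the sum is 𝒪.
3P = 𝒪, so the order is 3.

3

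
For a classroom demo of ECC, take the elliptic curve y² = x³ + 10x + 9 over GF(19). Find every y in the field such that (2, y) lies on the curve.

x³ + 10x + 9 = 37 ≡ 18 (mod 19).
18 is a non-residue mod 19; no y exists.

none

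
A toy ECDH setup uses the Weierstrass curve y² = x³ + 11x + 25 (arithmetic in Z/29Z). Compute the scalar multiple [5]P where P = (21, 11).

Repeated addition: build up to 5P.
2P: tangent at (21, 11): λ = (3·21² + 11)/(2·11) ≡ 0/22. 22⁻¹ ≡ 4 (mod 29) since 22·4 = 88 ≡ 1, so λ ≡ 0·4 ≡ 0.
  x = λ² - 21 - 21 = 0 - 42 ≡ 16; y = λ·(21 - 16) - 11 ≡ 18. → (16, 18)
3P: (16, 18) + (21, 11). λ = (11 - 18)/(21 - 16) ≡ 22/5 mod 29. 5⁻¹ ≡ 6 (mod 29), so λ ≡ 16.
  x = λ² - 16 - 21 = 256 - 37 ≡ 16; y = λ·(16 - 16) - 18 ≡ 11. → (16, 11)
4P: (16, 11) + (21, 11). λ = (11 - 11)/(21 - 16) ≡ 0/5 mod 29. 5⁻¹ ≡ 6 (mod 29), so λ ≡ 0.
  x = λ² - 16 - 21 = 0 - 37 ≡ 21; y = λ·(16 - 21) - 11 ≡ 18. → (21, 18)
5P: (21, 18) + (21, 11): same x and y₁ ≡ -y₂, so the sum is O.

O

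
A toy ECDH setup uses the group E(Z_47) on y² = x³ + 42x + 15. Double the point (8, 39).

tangent at (8, 39): λ = (3·8² + 42)/(2·39) ≡ 46/31. 31⁻¹ ≡ 44 (mod 47), so λ ≡ 46·44 ≡ 3.
  x = λ² - 8 - 8 = 9 - 16 ≡ 40; y = λ·(8 - 40) - 39 ≡ 6. → (40, 6)

(40, 6)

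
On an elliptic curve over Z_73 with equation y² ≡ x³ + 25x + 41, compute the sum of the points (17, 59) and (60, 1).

(17, 59) + (60, 1). λ = (1 - 59)/(60 - 17) ≡ 15/43 mod 73. 43⁻¹ ≡ 17 (mod 73) since 43·17 = 731 ≡ 1, so λ ≡ 36.
  x = λ² - 17 - 60 = 1296 - 77 ≡ 51; y = λ·(17 - 51) - 59 ≡ 31. → (51, 31)

(51, 31)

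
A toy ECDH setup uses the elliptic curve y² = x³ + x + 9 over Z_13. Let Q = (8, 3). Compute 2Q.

(0, 3)

tangent at (8, 3): λ = (3·8² + 1)/(2·3) ≡ 11/6. 6⁻¹ ≡ 11 (mod 13), so λ ≡ 11·11 ≡ 4.
  x = λ² - 8 - 8 = 16 - 16 ≡ 0; y = λ·(8 - 0) - 3 ≡ 3. → (0, 3)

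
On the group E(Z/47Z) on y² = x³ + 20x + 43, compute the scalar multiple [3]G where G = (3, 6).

(10, 16)

Repeated addition: build up to 3G.
2G: tangent at (3, 6): λ = (3·3² + 20)/(2·6) ≡ 0/12. 12⁻¹ ≡ 4 (mod 47), so λ ≡ 0·4 ≡ 0.
  x = λ² - 3 - 3 = 0 - 6 ≡ 41; y = λ·(3 - 41) - 6 ≡ 41. → (41, 41)
3G: (41, 41) + (3, 6). λ = (6 - 41)/(3 - 41) ≡ 12/9 mod 47. 9⁻¹ ≡ 21 (mod 47), so λ ≡ 17.
  x = λ² - 41 - 3 = 289 - 44 ≡ 10; y = λ·(41 - 10) - 41 ≡ 16. → (10, 16)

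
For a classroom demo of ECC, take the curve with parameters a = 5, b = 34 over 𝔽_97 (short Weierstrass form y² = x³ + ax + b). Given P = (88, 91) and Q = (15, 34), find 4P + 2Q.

First 4P:
Double-and-add on 4 = (100)₂. Start with P = (88, 91) for the leading 1-bit.
double: tangent at (88, 91): λ = (3·88² + 5)/(2·91) ≡ 54/85. 85⁻¹ ≡ 8 (mod 97) since 85·8 = 680 ≡ 1, so λ ≡ 54·8 ≡ 44.
  x = λ² - 88 - 88 = 1936 - 176 ≡ 14; y = λ·(88 - 14) - 91 ≡ 61. → (14, 61)
double: tangent at (14, 61): λ = (3·14² + 5)/(2·61) ≡ 11/25. 25⁻¹ ≡ 66 (mod 97), so λ ≡ 11·66 ≡ 47.
  x = λ² - 14 - 14 = 2209 - 28 ≡ 47; y = λ·(14 - 47) - 61 ≡ 37. → (47, 37)
4P = (47, 37).
Next 2Q:
Repeated addition: build up to 2Q.
2Q: tangent at (15, 34): λ = (3·15² + 5)/(2·34) ≡ 1/68. 68⁻¹ ≡ 10 (mod 97), so λ ≡ 1·10 ≡ 10.
  x = λ² - 15 - 15 = 100 - 30 ≡ 70; y = λ·(15 - 70) - 34 ≡ 95. → (70, 95)
2Q = (70, 95).
Finally 4P + 2Q:
(47, 37) + (70, 95). λ = (95 - 37)/(70 - 47) ≡ 58/23 mod 97. 23⁻¹ ≡ 38 (mod 97), so λ ≡ 70.
  x = λ² - 47 - 70 = 4900 - 117 ≡ 30; y = λ·(47 - 30) - 37 ≡ 86. → (30, 86)

(30, 86)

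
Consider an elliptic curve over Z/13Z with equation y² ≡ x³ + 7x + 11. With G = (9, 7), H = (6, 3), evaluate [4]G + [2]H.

First 4G:
Double-and-add on 4 = (100)₂. Start with G = (9, 7) for the leading 1-bit.
double: tangent at (9, 7): λ = (3·9² + 7)/(2·7) ≡ 3/1. 1⁻¹ ≡ 1 (mod 13), so λ ≡ 3·1 ≡ 3.
  x = λ² - 9 - 9 = 9 - 18 ≡ 4; y = λ·(9 - 4) - 7 ≡ 8. → (4, 8)
double: tangent at (4, 8): λ = (3·4² + 7)/(2·8) ≡ 3/3. 3⁻¹ ≡ 9 (mod 13), so λ ≡ 3·9 ≡ 1.
  x = λ² - 4 - 4 = 1 - 8 ≡ 6; y = λ·(4 - 6) - 8 ≡ 3. → (6, 3)
4G = (6, 3).
Next 2H:
Repeated addition: build up to 2H.
2H: tangent at (6, 3): λ = (3·6² + 7)/(2·3) ≡ 11/6. 6⁻¹ ≡ 11 (mod 13), so λ ≡ 11·11 ≡ 4.
  x = λ² - 6 - 6 = 16 - 12 ≡ 4; y = λ·(6 - 4) - 3 ≡ 5. → (4, 5)
2H = (4, 5).
Finally 4G + 2H:
(6, 3) + (4, 5). λ = (5 - 3)/(4 - 6) ≡ 2/11 mod 13. 11⁻¹ ≡ 6 (mod 13) since 11·6 = 66 ≡ 1, so λ ≡ 12.
  x = λ² - 6 - 4 = 144 - 10 ≡ 4; y = λ·(6 - 4) - 3 ≡ 8. → (4, 8)

(4, 8)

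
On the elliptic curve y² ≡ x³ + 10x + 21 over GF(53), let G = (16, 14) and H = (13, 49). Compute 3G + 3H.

First 3G:
Repeated addition: build up to 3G.
2G: tangent at (16, 14): λ = (3·16² + 10)/(2·14) ≡ 36/28. 28⁻¹ ≡ 36 (mod 53), so λ ≡ 36·36 ≡ 24.
  x = λ² - 16 - 16 = 576 - 32 ≡ 14; y = λ·(16 - 14) - 14 ≡ 34. → (14, 34)
3G: (14, 34) + (16, 14). λ = (14 - 34)/(16 - 14) ≡ 33/2 mod 53. 2⁻¹ ≡ 27 (mod 53) since 2·27 = 54 ≡ 1, so λ ≡ 43.
  x = λ² - 14 - 16 = 1849 - 30 ≡ 17; y = λ·(14 - 17) - 34 ≡ 49. → (17, 49)
3G = (17, 49).
Next 3H:
Repeated addition: build up to 3H.
2H: tangent at (13, 49): λ = (3·13² + 10)/(2·49) ≡ 40/45. 45⁻¹ ≡ 33 (mod 53) since 45·33 = 1485 ≡ 1, so λ ≡ 40·33 ≡ 48.
  x = λ² - 13 - 13 = 2304 - 26 ≡ 52; y = λ·(13 - 52) - 49 ≡ 40. → (52, 40)
3H: (52, 40) + (13, 49). λ = (49 - 40)/(13 - 52) ≡ 9/14 mod 53. 14⁻¹ ≡ 19 (mod 53), so λ ≡ 12.
  x = λ² - 52 - 13 = 144 - 65 ≡ 26; y = λ·(52 - 26) - 40 ≡ 7. → (26, 7)
3H = (26, 7).
Finally 3G + 3H:
(17, 49) + (26, 7). λ = (7 - 49)/(26 - 17) ≡ 11/9 mod 53. 9⁻¹ ≡ 6 (mod 53), so λ ≡ 13.
  x = λ² - 17 - 26 = 169 - 43 ≡ 20; y = λ·(17 - 20) - 49 ≡ 18. → (20, 18)

(20, 18)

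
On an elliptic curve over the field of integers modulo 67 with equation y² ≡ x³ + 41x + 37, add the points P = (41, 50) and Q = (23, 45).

(41, 50) + (23, 45). λ = (45 - 50)/(23 - 41) ≡ 62/49 mod 67. 49⁻¹ ≡ 26 (mod 67), so λ ≡ 4.
  x = λ² - 41 - 23 = 16 - 64 ≡ 19; y = λ·(41 - 19) - 50 ≡ 38. → (19, 38)

(19, 38)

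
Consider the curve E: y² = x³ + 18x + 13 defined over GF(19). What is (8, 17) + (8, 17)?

tangent at (8, 17): λ = (3·8² + 18)/(2·17) ≡ 1/15. 15⁻¹ ≡ 14 (mod 19), so λ ≡ 1·14 ≡ 14.
  x = λ² - 8 - 8 = 196 - 16 ≡ 9; y = λ·(8 - 9) - 17 ≡ 7. → (9, 7)

(9, 7)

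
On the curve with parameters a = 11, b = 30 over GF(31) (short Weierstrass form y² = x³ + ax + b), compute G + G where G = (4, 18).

tangent at (4, 18): λ = (3·4² + 11)/(2·18) ≡ 28/5. 5⁻¹ ≡ 25 (mod 31) since 5·25 = 125 ≡ 1, so λ ≡ 28·25 ≡ 18.
  x = λ² - 4 - 4 = 324 - 8 ≡ 6; y = λ·(4 - 6) - 18 ≡ 8. → (6, 8)

(6, 8)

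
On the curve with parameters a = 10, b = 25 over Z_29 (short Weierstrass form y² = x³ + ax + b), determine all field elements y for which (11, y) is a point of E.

4, 25

x³ + 10x + 25 = 1466 ≡ 16 (mod 29).
Square roots of 16 mod 29: 4 and 25 (since 4² = 16 ≡ 16).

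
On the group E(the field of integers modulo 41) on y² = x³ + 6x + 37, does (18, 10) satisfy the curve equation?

no

y² = 10² ≡ 18; x³ + 6x + 37 = 5977 ≡ 32 (mod 41). 18 ≠ 32.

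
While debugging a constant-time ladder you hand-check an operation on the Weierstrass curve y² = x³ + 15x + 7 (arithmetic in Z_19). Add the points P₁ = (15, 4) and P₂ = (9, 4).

(14, 15)

(15, 4) + (9, 4). λ = (4 - 4)/(9 - 15) ≡ 0/13 mod 19. 13⁻¹ ≡ 3 (mod 19), so λ ≡ 0.
  x = λ² - 15 - 9 = 0 - 24 ≡ 14; y = λ·(15 - 14) - 4 ≡ 15. → (14, 15)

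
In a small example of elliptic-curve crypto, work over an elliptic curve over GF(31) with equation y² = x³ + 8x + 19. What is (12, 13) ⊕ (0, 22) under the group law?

(12, 13) + (0, 22). λ = (22 - 13)/(0 - 12) ≡ 9/19 mod 31. 19⁻¹ ≡ 18 (mod 31), so λ ≡ 7.
  x = λ² - 12 - 0 = 49 - 12 ≡ 6; y = λ·(12 - 6) - 13 ≡ 29. → (6, 29)

(6, 29)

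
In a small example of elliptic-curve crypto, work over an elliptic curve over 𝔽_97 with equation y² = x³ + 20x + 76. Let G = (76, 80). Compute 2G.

(26, 79)

tangent at (76, 80): λ = (3·76² + 20)/(2·80) ≡ 82/63. 63⁻¹ ≡ 77 (mod 97), so λ ≡ 82·77 ≡ 9.
  x = λ² - 76 - 76 = 81 - 152 ≡ 26; y = λ·(76 - 26) - 80 ≡ 79. → (26, 79)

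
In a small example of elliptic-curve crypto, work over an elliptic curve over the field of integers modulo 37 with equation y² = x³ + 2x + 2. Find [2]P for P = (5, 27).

tangent at (5, 27): λ = (3·5² + 2)/(2·27) ≡ 3/17. 17⁻¹ ≡ 24 (mod 37) since 17·24 = 408 ≡ 1, so λ ≡ 3·24 ≡ 35.
  x = λ² - 5 - 5 = 1225 - 10 ≡ 31; y = λ·(5 - 31) - 27 ≡ 25. → (31, 25)

(31, 25)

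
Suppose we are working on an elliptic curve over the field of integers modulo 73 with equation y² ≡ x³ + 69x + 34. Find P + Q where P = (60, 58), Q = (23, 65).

(40, 27)

(60, 58) + (23, 65). λ = (65 - 58)/(23 - 60) ≡ 7/36 mod 73. 36⁻¹ ≡ 71 (mod 73), so λ ≡ 59.
  x = λ² - 60 - 23 = 3481 - 83 ≡ 40; y = λ·(60 - 40) - 58 ≡ 27. → (40, 27)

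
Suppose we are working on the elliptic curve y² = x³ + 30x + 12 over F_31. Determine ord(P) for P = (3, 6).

3

2P: tangent at (3, 6): λ = (3·3² + 30)/(2·6) ≡ 26/12. 12⁻¹ ≡ 13 (mod 31) since 12·13 = 156 ≡ 1, so λ ≡ 26·13 ≡ 28.
  x = λ² - 3 - 3 = 784 - 6 ≡ 3; y = λ·(3 - 3) - 6 ≡ 25. → (3, 25)
3P: (3, 25) + (3, 6): same x and y₁ ≡ -y₂, so the sum is the point at infinity.
3P = the point at infinity, so the order is 3.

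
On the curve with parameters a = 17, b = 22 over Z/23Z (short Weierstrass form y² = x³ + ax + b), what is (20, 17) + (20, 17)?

tangent at (20, 17): λ = (3·20² + 17)/(2·17) ≡ 21/11. 11⁻¹ ≡ 21 (mod 23) since 11·21 = 231 ≡ 1, so λ ≡ 21·21 ≡ 4.
  x = λ² - 20 - 20 = 16 - 40 ≡ 22; y = λ·(20 - 22) - 17 ≡ 21. → (22, 21)

(22, 21)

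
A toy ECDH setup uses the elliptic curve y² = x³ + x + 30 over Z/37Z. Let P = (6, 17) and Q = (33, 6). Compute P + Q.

(24, 15)

(6, 17) + (33, 6). λ = (6 - 17)/(33 - 6) ≡ 26/27 mod 37. 27⁻¹ ≡ 11 (mod 37), so λ ≡ 27.
  x = λ² - 6 - 33 = 729 - 39 ≡ 24; y = λ·(6 - 24) - 17 ≡ 15. → (24, 15)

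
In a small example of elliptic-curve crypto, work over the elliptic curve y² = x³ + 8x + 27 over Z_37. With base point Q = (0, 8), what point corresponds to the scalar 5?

Repeated addition: build up to 5Q.
2Q: tangent at (0, 8): λ = (3·0² + 8)/(2·8) ≡ 8/16. 16⁻¹ ≡ 7 (mod 37), so λ ≡ 8·7 ≡ 19.
  x = λ² - 0 - 0 = 361 - 0 ≡ 28; y = λ·(0 - 28) - 8 ≡ 15. → (28, 15)
3Q: (28, 15) + (0, 8). λ = (8 - 15)/(0 - 28) ≡ 30/9 mod 37. 9⁻¹ ≡ 33 (mod 37), so λ ≡ 28.
  x = λ² - 28 - 0 = 784 - 28 ≡ 16; y = λ·(28 - 16) - 15 ≡ 25. → (16, 25)
4Q: (16, 25) + (0, 8). λ = (8 - 25)/(0 - 16) ≡ 20/21 mod 37. 21⁻¹ ≡ 30 (mod 37) since 21·30 = 630 ≡ 1, so λ ≡ 8.
  x = λ² - 16 - 0 = 64 - 16 ≡ 11; y = λ·(16 - 11) - 25 ≡ 15. → (11, 15)
5Q: (11, 15) + (0, 8). λ = (8 - 15)/(0 - 11) ≡ 30/26 mod 37. 26⁻¹ ≡ 10 (mod 37), so λ ≡ 4.
  x = λ² - 11 - 0 = 16 - 11 ≡ 5; y = λ·(11 - 5) - 15 ≡ 9. → (5, 9)

(5, 9)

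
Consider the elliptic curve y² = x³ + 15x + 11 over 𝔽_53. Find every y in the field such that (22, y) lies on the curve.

none

x³ + 15x + 11 = 10989 ≡ 18 (mod 53).
18 is a non-residue mod 53; no y exists.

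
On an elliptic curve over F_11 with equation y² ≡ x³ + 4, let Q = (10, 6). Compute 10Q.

(0, 9)

Double-and-add on 10 = (1010)₂. Start with Q = (10, 6) for the leading 1-bit.
double: tangent at (10, 6): λ = (3·10² + 0)/(2·6) ≡ 3/1. 1⁻¹ ≡ 1 (mod 11), so λ ≡ 3·1 ≡ 3.
  x = λ² - 10 - 10 = 9 - 20 ≡ 0; y = λ·(10 - 0) - 6 ≡ 2. → (0, 2)
double: tangent at (0, 2): λ = (3·0² + 0)/(2·2) ≡ 0/4. 4⁻¹ ≡ 3 (mod 11), so λ ≡ 0·3 ≡ 0.
  x = λ² - 0 - 0 = 0 - 0 ≡ 0; y = λ·(0 - 0) - 2 ≡ 9. → (0, 9)
add Q: (0, 9) + (10, 6). λ = (6 - 9)/(10 - 0) ≡ 8/10 mod 11. 10⁻¹ ≡ 10 (mod 11), so λ ≡ 3.
  x = λ² - 0 - 10 = 9 - 10 ≡ 10; y = λ·(0 - 10) - 9 ≡ 5. → (10, 5)
double: tangent at (10, 5): λ = (3·10² + 0)/(2·5) ≡ 3/10. 10⁻¹ ≡ 10 (mod 11), so λ ≡ 3·10 ≡ 8.
  x = λ² - 10 - 10 = 64 - 20 ≡ 0; y = λ·(10 - 0) - 5 ≡ 9. → (0, 9)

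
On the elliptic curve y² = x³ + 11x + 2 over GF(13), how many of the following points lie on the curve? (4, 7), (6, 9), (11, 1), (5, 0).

(4, 7): 7² ≡ 10, rhs ≡ 6 → off.
(6, 9): 9² ≡ 3, rhs ≡ 11 → off.
(11, 1): 1² ≡ 1, rhs ≡ 11 → off.
(5, 0): 0² ≡ 0, rhs ≡ 0 → on.

1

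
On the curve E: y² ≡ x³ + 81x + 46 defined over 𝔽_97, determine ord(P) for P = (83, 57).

7

2P: tangent at (83, 57): λ = (3·83² + 81)/(2·57) ≡ 87/17. 17⁻¹ ≡ 40 (mod 97), so λ ≡ 87·40 ≡ 85.
  x = λ² - 83 - 83 = 7225 - 166 ≡ 75; y = λ·(83 - 75) - 57 ≡ 41. → (75, 41)
3P: (75, 41) + (83, 57). λ = (57 - 41)/(83 - 75) ≡ 16/8 mod 97. 8⁻¹ ≡ 85 (mod 97), so λ ≡ 2.
  x = λ² - 75 - 83 = 4 - 158 ≡ 40; y = λ·(75 - 40) - 41 ≡ 29. → (40, 29)
4P: (40, 29) + (83, 57). λ = (57 - 29)/(83 - 40) ≡ 28/43 mod 97. 43⁻¹ ≡ 88 (mod 97) since 43·88 = 3784 ≡ 1, so λ ≡ 39.
  x = λ² - 40 - 83 = 1521 - 123 ≡ 40; y = λ·(40 - 40) - 29 ≡ 68. → (40, 68)
5P: (40, 68) + (83, 57). λ = (57 - 68)/(83 - 40) ≡ 86/43 mod 97. 43⁻¹ ≡ 88 (mod 97) since 43·88 = 3784 ≡ 1, so λ ≡ 2.
  x = λ² - 40 - 83 = 4 - 123 ≡ 75; y = λ·(40 - 75) - 68 ≡ 56. → (75, 56)
6P: (75, 56) + (83, 57). λ = (57 - 56)/(83 - 75) ≡ 1/8 mod 97. 8⁻¹ ≡ 85 (mod 97), so λ ≡ 85.
  x = λ² - 75 - 83 = 7225 - 158 ≡ 83; y = λ·(75 - 83) - 56 ≡ 40. → (83, 40)
7P: (83, 40) + (83, 57): same x and y₁ ≡ -y₂, so the sum is O.
7P = O, so the order is 7.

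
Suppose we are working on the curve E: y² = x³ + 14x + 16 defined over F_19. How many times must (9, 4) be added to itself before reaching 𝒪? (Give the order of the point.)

2P: tangent at (9, 4): λ = (3·9² + 14)/(2·4) ≡ 10/8. 8⁻¹ ≡ 12 (mod 19), so λ ≡ 10·12 ≡ 6.
  x = λ² - 9 - 9 = 36 - 18 ≡ 18; y = λ·(9 - 18) - 4 ≡ 18. → (18, 18)
3P: (18, 18) + (9, 4). λ = (4 - 18)/(9 - 18) ≡ 5/10 mod 19. 10⁻¹ ≡ 2 (mod 19) since 10·2 = 20 ≡ 1, so λ ≡ 10.
  x = λ² - 18 - 9 = 100 - 27 ≡ 16; y = λ·(18 - 16) - 18 ≡ 2. → (16, 2)
4P: (16, 2) + (9, 4). λ = (4 - 2)/(9 - 16) ≡ 2/12 mod 19. 12⁻¹ ≡ 8 (mod 19), so λ ≡ 16.
  x = λ² - 16 - 9 = 256 - 25 ≡ 3; y = λ·(16 - 3) - 2 ≡ 16. → (3, 16)
5P: (3, 16) + (9, 4). λ = (4 - 16)/(9 - 3) ≡ 7/6 mod 19. 6⁻¹ ≡ 16 (mod 19) since 6·16 = 96 ≡ 1, so λ ≡ 17.
  x = λ² - 3 - 9 = 289 - 12 ≡ 11; y = λ·(3 - 11) - 16 ≡ 0. → (11, 0)
6P: (11, 0) + (9, 4). λ = (4 - 0)/(9 - 11) ≡ 4/17 mod 19. 17⁻¹ ≡ 9 (mod 19) since 17·9 = 153 ≡ 1, so λ ≡ 17.
  x = λ² - 11 - 9 = 289 - 20 ≡ 3; y = λ·(11 - 3) - 0 ≡ 3. → (3, 3)
7P: (3, 3) + (9, 4). λ = (4 - 3)/(9 - 3) ≡ 1/6 mod 19. 6⁻¹ ≡ 16 (mod 19), so λ ≡ 16.
  x = λ² - 3 - 9 = 256 - 12 ≡ 16; y = λ·(3 - 16) - 3 ≡ 17. → (16, 17)
8P: (16, 17) + (9, 4). λ = (4 - 17)/(9 - 16) ≡ 6/12 mod 19. 12⁻¹ ≡ 8 (mod 19) since 12·8 = 96 ≡ 1, so λ ≡ 10.
  x = λ² - 16 - 9 = 100 - 25 ≡ 18; y = λ·(16 - 18) - 17 ≡ 1. → (18, 1)
9P: (18, 1) + (9, 4). λ = (4 - 1)/(9 - 18) ≡ 3/10 mod 19. 10⁻¹ ≡ 2 (mod 19), so λ ≡ 6.
  x = λ² - 18 - 9 = 36 - 27 ≡ 9; y = λ·(18 - 9) - 1 ≡ 15. → (9, 15)
10P: (9, 15) + (9, 4): same x and y₁ ≡ -y₂, so the sum is 𝒪.
10P = 𝒪, so the order is 10.

10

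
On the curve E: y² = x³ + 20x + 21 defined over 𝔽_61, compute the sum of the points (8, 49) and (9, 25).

(10, 60)

(8, 49) + (9, 25). λ = (25 - 49)/(9 - 8) ≡ 37/1 mod 61. 1⁻¹ ≡ 1 (mod 61), so λ ≡ 37.
  x = λ² - 8 - 9 = 1369 - 17 ≡ 10; y = λ·(8 - 10) - 49 ≡ 60. → (10, 60)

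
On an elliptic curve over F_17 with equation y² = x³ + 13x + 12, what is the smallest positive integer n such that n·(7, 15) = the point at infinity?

10

2P: tangent at (7, 15): λ = (3·7² + 13)/(2·15) ≡ 7/13. 13⁻¹ ≡ 4 (mod 17) since 13·4 = 52 ≡ 1, so λ ≡ 7·4 ≡ 11.
  x = λ² - 7 - 7 = 121 - 14 ≡ 5; y = λ·(7 - 5) - 15 ≡ 7. → (5, 7)
3P: (5, 7) + (7, 15). λ = (15 - 7)/(7 - 5) ≡ 8/2 mod 17. 2⁻¹ ≡ 9 (mod 17) since 2·9 = 18 ≡ 1, so λ ≡ 4.
  x = λ² - 5 - 7 = 16 - 12 ≡ 4; y = λ·(5 - 4) - 7 ≡ 14. → (4, 14)
4P: (4, 14) + (7, 15). λ = (15 - 14)/(7 - 4) ≡ 1/3 mod 17. 3⁻¹ ≡ 6 (mod 17), so λ ≡ 6.
  x = λ² - 4 - 7 = 36 - 11 ≡ 8; y = λ·(4 - 8) - 14 ≡ 13. → (8, 13)
5P: (8, 13) + (7, 15). λ = (15 - 13)/(7 - 8) ≡ 2/16 mod 17. 16⁻¹ ≡ 16 (mod 17), so λ ≡ 15.
  x = λ² - 8 - 7 = 225 - 15 ≡ 6; y = λ·(8 - 6) - 13 ≡ 0. → (6, 0)
6P: (6, 0) + (7, 15). λ = (15 - 0)/(7 - 6) ≡ 15/1 mod 17. 1⁻¹ ≡ 1 (mod 17) since 1·1 = 1 ≡ 1, so λ ≡ 15.
  x = λ² - 6 - 7 = 225 - 13 ≡ 8; y = λ·(6 - 8) - 0 ≡ 4. → (8, 4)
7P: (8, 4) + (7, 15). λ = (15 - 4)/(7 - 8) ≡ 11/16 mod 17. 16⁻¹ ≡ 16 (mod 17) since 16·16 = 256 ≡ 1, so λ ≡ 6.
  x = λ² - 8 - 7 = 36 - 15 ≡ 4; y = λ·(8 - 4) - 4 ≡ 3. → (4, 3)
8P: (4, 3) + (7, 15). λ = (15 - 3)/(7 - 4) ≡ 12/3 mod 17. 3⁻¹ ≡ 6 (mod 17), so λ ≡ 4.
  x = λ² - 4 - 7 = 16 - 11 ≡ 5; y = λ·(4 - 5) - 3 ≡ 10. → (5, 10)
9P: (5, 10) + (7, 15). λ = (15 - 10)/(7 - 5) ≡ 5/2 mod 17. 2⁻¹ ≡ 9 (mod 17) since 2·9 = 18 ≡ 1, so λ ≡ 11.
  x = λ² - 5 - 7 = 121 - 12 ≡ 7; y = λ·(5 - 7) - 10 ≡ 2. → (7, 2)
10P: (7, 2) + (7, 15): same x and y₁ ≡ -y₂, so the sum is the point at infinity.
10P = the point at infinity, so the order is 10.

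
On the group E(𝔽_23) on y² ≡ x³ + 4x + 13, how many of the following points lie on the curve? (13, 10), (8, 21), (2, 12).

2

(13, 10): 10² ≡ 8, rhs ≡ 8 → on.
(8, 21): 21² ≡ 4, rhs ≡ 5 → off.
(2, 12): 12² ≡ 6, rhs ≡ 6 → on.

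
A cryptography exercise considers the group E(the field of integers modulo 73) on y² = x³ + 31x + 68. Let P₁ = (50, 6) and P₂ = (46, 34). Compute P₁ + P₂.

(26, 45)

(50, 6) + (46, 34). λ = (34 - 6)/(46 - 50) ≡ 28/69 mod 73. 69⁻¹ ≡ 18 (mod 73) since 69·18 = 1242 ≡ 1, so λ ≡ 66.
  x = λ² - 50 - 46 = 4356 - 96 ≡ 26; y = λ·(50 - 26) - 6 ≡ 45. → (26, 45)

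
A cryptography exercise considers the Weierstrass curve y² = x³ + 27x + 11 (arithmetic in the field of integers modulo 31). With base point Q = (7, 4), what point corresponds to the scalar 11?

Double-and-add on 11 = (1011)₂. Start with Q = (7, 4) for the leading 1-bit.
double: tangent at (7, 4): λ = (3·7² + 27)/(2·4) ≡ 19/8. 8⁻¹ ≡ 4 (mod 31), so λ ≡ 19·4 ≡ 14.
  x = λ² - 7 - 7 = 196 - 14 ≡ 27; y = λ·(7 - 27) - 4 ≡ 26. → (27, 26)
double: tangent at (27, 26): λ = (3·27² + 27)/(2·26) ≡ 13/21. 21⁻¹ ≡ 3 (mod 31) since 21·3 = 63 ≡ 1, so λ ≡ 13·3 ≡ 8.
  x = λ² - 27 - 27 = 64 - 54 ≡ 10; y = λ·(27 - 10) - 26 ≡ 17. → (10, 17)
add Q: (10, 17) + (7, 4). λ = (4 - 17)/(7 - 10) ≡ 18/28 mod 31. 28⁻¹ ≡ 10 (mod 31), so λ ≡ 25.
  x = λ² - 10 - 7 = 625 - 17 ≡ 19; y = λ·(10 - 19) - 17 ≡ 6. → (19, 6)
double: tangent at (19, 6): λ = (3·19² + 27)/(2·6) ≡ 25/12. 12⁻¹ ≡ 13 (mod 31), so λ ≡ 25·13 ≡ 15.
  x = λ² - 19 - 19 = 225 - 38 ≡ 1; y = λ·(19 - 1) - 6 ≡ 16. → (1, 16)
add Q: (1, 16) + (7, 4). λ = (4 - 16)/(7 - 1) ≡ 19/6 mod 31. 6⁻¹ ≡ 26 (mod 31) since 6·26 = 156 ≡ 1, so λ ≡ 29.
  x = λ² - 1 - 7 = 841 - 8 ≡ 27; y = λ·(1 - 27) - 16 ≡ 5. → (27, 5)

(27, 5)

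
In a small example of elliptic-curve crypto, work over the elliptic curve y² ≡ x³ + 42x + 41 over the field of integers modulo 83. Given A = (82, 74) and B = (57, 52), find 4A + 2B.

(31, 80)

First 4A:
Double-and-add on 4 = (100)₂. Start with A = (82, 74) for the leading 1-bit.
double: tangent at (82, 74): λ = (3·82² + 42)/(2·74) ≡ 45/65. 65⁻¹ ≡ 23 (mod 83) since 65·23 = 1495 ≡ 1, so λ ≡ 45·23 ≡ 39.
  x = λ² - 82 - 82 = 1521 - 164 ≡ 29; y = λ·(82 - 29) - 74 ≡ 1. → (29, 1)
double: tangent at (29, 1): λ = (3·29² + 42)/(2·1) ≡ 75/2. 2⁻¹ ≡ 42 (mod 83), so λ ≡ 75·42 ≡ 79.
  x = λ² - 29 - 29 = 6241 - 58 ≡ 41; y = λ·(29 - 41) - 1 ≡ 47. → (41, 47)
4A = (41, 47).
Next 2B:
Repeated addition: build up to 2B.
2B: tangent at (57, 52): λ = (3·57² + 42)/(2·52) ≡ 78/21. 21⁻¹ ≡ 4 (mod 83) since 21·4 = 84 ≡ 1, so λ ≡ 78·4 ≡ 63.
  x = λ² - 57 - 57 = 3969 - 114 ≡ 37; y = λ·(57 - 37) - 52 ≡ 46. → (37, 46)
2B = (37, 46).
Finally 4A + 2B:
(41, 47) + (37, 46). λ = (46 - 47)/(37 - 41) ≡ 82/79 mod 83. 79⁻¹ ≡ 62 (mod 83) since 79·62 = 4898 ≡ 1, so λ ≡ 21.
  x = λ² - 41 - 37 = 441 - 78 ≡ 31; y = λ·(41 - 31) - 47 ≡ 80. → (31, 80)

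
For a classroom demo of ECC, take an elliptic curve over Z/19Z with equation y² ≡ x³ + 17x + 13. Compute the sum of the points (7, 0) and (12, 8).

(7, 0) + (12, 8). λ = (8 - 0)/(12 - 7) ≡ 8/5 mod 19. 5⁻¹ ≡ 4 (mod 19), so λ ≡ 13.
  x = λ² - 7 - 12 = 169 - 19 ≡ 17; y = λ·(7 - 17) - 0 ≡ 3. → (17, 3)

(17, 3)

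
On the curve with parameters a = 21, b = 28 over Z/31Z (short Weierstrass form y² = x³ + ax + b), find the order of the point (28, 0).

2P: (28, 0) + (28, 0): same x and y₁ ≡ -y₂, so the sum is 𝒪.
2P = 𝒪, so the order is 2.

2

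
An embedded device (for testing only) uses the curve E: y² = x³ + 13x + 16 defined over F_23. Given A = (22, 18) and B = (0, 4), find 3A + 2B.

O

First 3A:
Repeated addition: build up to 3A.
2A: tangent at (22, 18): λ = (3·22² + 13)/(2·18) ≡ 16/13. 13⁻¹ ≡ 16 (mod 23), so λ ≡ 16·16 ≡ 3.
  x = λ² - 22 - 22 = 9 - 44 ≡ 11; y = λ·(22 - 11) - 18 ≡ 15. → (11, 15)
3A: (11, 15) + (22, 18). λ = (18 - 15)/(22 - 11) ≡ 3/11 mod 23. 11⁻¹ ≡ 21 (mod 23) since 11·21 = 231 ≡ 1, so λ ≡ 17.
  x = λ² - 11 - 22 = 289 - 33 ≡ 3; y = λ·(11 - 3) - 15 ≡ 6. → (3, 6)
3A = (3, 6).
Next 2B:
Repeated addition: build up to 2B.
2B: tangent at (0, 4): λ = (3·0² + 13)/(2·4) ≡ 13/8. 8⁻¹ ≡ 3 (mod 23) since 8·3 = 24 ≡ 1, so λ ≡ 13·3 ≡ 16.
  x = λ² - 0 - 0 = 256 - 0 ≡ 3; y = λ·(0 - 3) - 4 ≡ 17. → (3, 17)
2B = (3, 17).
Finally 3A + 2B:
(3, 6) + (3, 17): same x and y₁ ≡ -y₂, so the sum is ∞.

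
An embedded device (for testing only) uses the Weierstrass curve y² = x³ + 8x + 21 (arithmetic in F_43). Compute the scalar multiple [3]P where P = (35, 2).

Repeated addition: build up to 3P.
2P: tangent at (35, 2): λ = (3·35² + 8)/(2·2) ≡ 28/4. 4⁻¹ ≡ 11 (mod 43), so λ ≡ 28·11 ≡ 7.
  x = λ² - 35 - 35 = 49 - 70 ≡ 22; y = λ·(35 - 22) - 2 ≡ 3. → (22, 3)
3P: (22, 3) + (35, 2). λ = (2 - 3)/(35 - 22) ≡ 42/13 mod 43. 13⁻¹ ≡ 10 (mod 43), so λ ≡ 33.
  x = λ² - 22 - 35 = 1089 - 57 ≡ 0; y = λ·(22 - 0) - 3 ≡ 35. → (0, 35)

(0, 35)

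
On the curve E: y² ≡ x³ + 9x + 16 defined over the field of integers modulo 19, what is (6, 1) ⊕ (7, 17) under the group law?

(6, 1) + (7, 17). λ = (17 - 1)/(7 - 6) ≡ 16/1 mod 19. 1⁻¹ ≡ 1 (mod 19), so λ ≡ 16.
  x = λ² - 6 - 7 = 256 - 13 ≡ 15; y = λ·(6 - 15) - 1 ≡ 7. → (15, 7)

(15, 7)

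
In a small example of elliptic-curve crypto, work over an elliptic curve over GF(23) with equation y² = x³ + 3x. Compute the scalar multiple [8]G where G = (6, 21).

Double-and-add on 8 = (1000)₂. Start with G = (6, 21) for the leading 1-bit.
double: tangent at (6, 21): λ = (3·6² + 3)/(2·21) ≡ 19/19. 19⁻¹ ≡ 17 (mod 23), so λ ≡ 19·17 ≡ 1.
  x = λ² - 6 - 6 = 1 - 12 ≡ 12; y = λ·(6 - 12) - 21 ≡ 19. → (12, 19)
double: tangent at (12, 19): λ = (3·12² + 3)/(2·19) ≡ 21/15. 15⁻¹ ≡ 20 (mod 23) since 15·20 = 300 ≡ 1, so λ ≡ 21·20 ≡ 6.
  x = λ² - 12 - 12 = 36 - 24 ≡ 12; y = λ·(12 - 12) - 19 ≡ 4. → (12, 4)
double: tangent at (12, 4): λ = (3·12² + 3)/(2·4) ≡ 21/8. 8⁻¹ ≡ 3 (mod 23) since 8·3 = 24 ≡ 1, so λ ≡ 21·3 ≡ 17.
  x = λ² - 12 - 12 = 289 - 24 ≡ 12; y = λ·(12 - 12) - 4 ≡ 19. → (12, 19)

(12, 19)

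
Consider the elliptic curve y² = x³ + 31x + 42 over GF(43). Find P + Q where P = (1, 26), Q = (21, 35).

(1, 26) + (21, 35). λ = (35 - 26)/(21 - 1) ≡ 9/20 mod 43. 20⁻¹ ≡ 28 (mod 43), so λ ≡ 37.
  x = λ² - 1 - 21 = 1369 - 22 ≡ 14; y = λ·(1 - 14) - 26 ≡ 9. → (14, 9)

(14, 9)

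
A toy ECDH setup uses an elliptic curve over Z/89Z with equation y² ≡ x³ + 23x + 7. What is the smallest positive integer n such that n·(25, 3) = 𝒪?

2P: tangent at (25, 3): λ = (3·25² + 23)/(2·3) ≡ 29/6. 6⁻¹ ≡ 15 (mod 89) since 6·15 = 90 ≡ 1, so λ ≡ 29·15 ≡ 79.
  x = λ² - 25 - 25 = 6241 - 50 ≡ 50; y = λ·(25 - 50) - 3 ≡ 69. → (50, 69)
3P: (50, 69) + (25, 3). λ = (3 - 69)/(25 - 50) ≡ 23/64 mod 89. 64⁻¹ ≡ 32 (mod 89), so λ ≡ 24.
  x = λ² - 50 - 25 = 576 - 75 ≡ 56; y = λ·(50 - 56) - 69 ≡ 54. → (56, 54)
4P: (56, 54) + (25, 3). λ = (3 - 54)/(25 - 56) ≡ 38/58 mod 89. 58⁻¹ ≡ 66 (mod 89), so λ ≡ 16.
  x = λ² - 56 - 25 = 256 - 81 ≡ 86; y = λ·(56 - 86) - 54 ≡ 0. → (86, 0)
5P: (86, 0) + (25, 3). λ = (3 - 0)/(25 - 86) ≡ 3/28 mod 89. 28⁻¹ ≡ 35 (mod 89), so λ ≡ 16.
  x = λ² - 86 - 25 = 256 - 111 ≡ 56; y = λ·(86 - 56) - 0 ≡ 35. → (56, 35)
6P: (56, 35) + (25, 3). λ = (3 - 35)/(25 - 56) ≡ 57/58 mod 89. 58⁻¹ ≡ 66 (mod 89) since 58·66 = 3828 ≡ 1, so λ ≡ 24.
  x = λ² - 56 - 25 = 576 - 81 ≡ 50; y = λ·(56 - 50) - 35 ≡ 20. → (50, 20)
7P: (50, 20) + (25, 3). λ = (3 - 20)/(25 - 50) ≡ 72/64 mod 89. 64⁻¹ ≡ 32 (mod 89), so λ ≡ 79.
  x = λ² - 50 - 25 = 6241 - 75 ≡ 25; y = λ·(50 - 25) - 20 ≡ 86. → (25, 86)
8P: (25, 86) + (25, 3): same x and y₁ ≡ -y₂, so the sum is 𝒪.
8P = 𝒪, so the order is 8.

8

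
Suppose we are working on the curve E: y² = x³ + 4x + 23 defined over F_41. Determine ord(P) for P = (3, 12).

3

2P: tangent at (3, 12): λ = (3·3² + 4)/(2·12) ≡ 31/24. 24⁻¹ ≡ 12 (mod 41) since 24·12 = 288 ≡ 1, so λ ≡ 31·12 ≡ 3.
  x = λ² - 3 - 3 = 9 - 6 ≡ 3; y = λ·(3 - 3) - 12 ≡ 29. → (3, 29)
3P: (3, 29) + (3, 12): same x and y₁ ≡ -y₂, so the sum is O.
3P = O, so the order is 3.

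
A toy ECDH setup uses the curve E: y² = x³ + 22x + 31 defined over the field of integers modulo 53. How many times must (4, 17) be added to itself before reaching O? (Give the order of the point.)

8

2P: tangent at (4, 17): λ = (3·4² + 22)/(2·17) ≡ 17/34. 34⁻¹ ≡ 39 (mod 53), so λ ≡ 17·39 ≡ 27.
  x = λ² - 4 - 4 = 729 - 8 ≡ 32; y = λ·(4 - 32) - 17 ≡ 22. → (32, 22)
3P: (32, 22) + (4, 17). λ = (17 - 22)/(4 - 32) ≡ 48/25 mod 53. 25⁻¹ ≡ 17 (mod 53) since 25·17 = 425 ≡ 1, so λ ≡ 21.
  x = λ² - 32 - 4 = 441 - 36 ≡ 34; y = λ·(32 - 34) - 22 ≡ 42. → (34, 42)
4P: (34, 42) + (4, 17). λ = (17 - 42)/(4 - 34) ≡ 28/23 mod 53. 23⁻¹ ≡ 30 (mod 53), so λ ≡ 45.
  x = λ² - 34 - 4 = 2025 - 38 ≡ 26; y = λ·(34 - 26) - 42 ≡ 0. → (26, 0)
5P: (26, 0) + (4, 17). λ = (17 - 0)/(4 - 26) ≡ 17/31 mod 53. 31⁻¹ ≡ 12 (mod 53), so λ ≡ 45.
  x = λ² - 26 - 4 = 2025 - 30 ≡ 34; y = λ·(26 - 34) - 0 ≡ 11. → (34, 11)
6P: (34, 11) + (4, 17). λ = (17 - 11)/(4 - 34) ≡ 6/23 mod 53. 23⁻¹ ≡ 30 (mod 53), so λ ≡ 21.
  x = λ² - 34 - 4 = 441 - 38 ≡ 32; y = λ·(34 - 32) - 11 ≡ 31. → (32, 31)
7P: (32, 31) + (4, 17). λ = (17 - 31)/(4 - 32) ≡ 39/25 mod 53. 25⁻¹ ≡ 17 (mod 53), so λ ≡ 27.
  x = λ² - 32 - 4 = 729 - 36 ≡ 4; y = λ·(32 - 4) - 31 ≡ 36. → (4, 36)
8P: (4, 36) + (4, 17): same x and y₁ ≡ -y₂, so the sum is O.
8P = O, so the order is 8.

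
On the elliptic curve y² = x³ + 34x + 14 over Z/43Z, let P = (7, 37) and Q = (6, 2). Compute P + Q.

(8, 14)

(7, 37) + (6, 2). λ = (2 - 37)/(6 - 7) ≡ 8/42 mod 43. 42⁻¹ ≡ 42 (mod 43), so λ ≡ 35.
  x = λ² - 7 - 6 = 1225 - 13 ≡ 8; y = λ·(7 - 8) - 37 ≡ 14. → (8, 14)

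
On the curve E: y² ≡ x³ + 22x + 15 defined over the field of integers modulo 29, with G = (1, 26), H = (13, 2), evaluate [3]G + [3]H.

(12, 21)

First 3G:
Repeated addition: build up to 3G.
2G: tangent at (1, 26): λ = (3·1² + 22)/(2·26) ≡ 25/23. 23⁻¹ ≡ 24 (mod 29), so λ ≡ 25·24 ≡ 20.
  x = λ² - 1 - 1 = 400 - 2 ≡ 21; y = λ·(1 - 21) - 26 ≡ 9. → (21, 9)
3G: (21, 9) + (1, 26). λ = (26 - 9)/(1 - 21) ≡ 17/9 mod 29. 9⁻¹ ≡ 13 (mod 29), so λ ≡ 18.
  x = λ² - 21 - 1 = 324 - 22 ≡ 12; y = λ·(21 - 12) - 9 ≡ 8. → (12, 8)
3G = (12, 8).
Next 3H:
Repeated addition: build up to 3H.
2H: tangent at (13, 2): λ = (3·13² + 22)/(2·2) ≡ 7/4. 4⁻¹ ≡ 22 (mod 29), so λ ≡ 7·22 ≡ 9.
  x = λ² - 13 - 13 = 81 - 26 ≡ 26; y = λ·(13 - 26) - 2 ≡ 26. → (26, 26)
3H: (26, 26) + (13, 2). λ = (2 - 26)/(13 - 26) ≡ 5/16 mod 29. 16⁻¹ ≡ 20 (mod 29) since 16·20 = 320 ≡ 1, so λ ≡ 13.
  x = λ² - 26 - 13 = 169 - 39 ≡ 14; y = λ·(26 - 14) - 26 ≡ 14. → (14, 14)
3H = (14, 14).
Finally 3G + 3H:
(12, 8) + (14, 14). λ = (14 - 8)/(14 - 12) ≡ 6/2 mod 29. 2⁻¹ ≡ 15 (mod 29), so λ ≡ 3.
  x = λ² - 12 - 14 = 9 - 26 ≡ 12; y = λ·(12 - 12) - 8 ≡ 21. → (12, 21)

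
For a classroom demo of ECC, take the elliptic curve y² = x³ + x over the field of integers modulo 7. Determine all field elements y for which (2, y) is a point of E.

none

x³ + 1x + 0 = 10 ≡ 3 (mod 7).
3 is a non-residue mod 7; no y exists.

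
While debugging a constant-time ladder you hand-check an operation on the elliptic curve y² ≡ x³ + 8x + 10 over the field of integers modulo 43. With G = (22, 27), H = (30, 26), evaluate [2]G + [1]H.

(29, 11)

First 2G:
Repeated addition: build up to 2G.
2G: tangent at (22, 27): λ = (3·22² + 8)/(2·27) ≡ 41/11. 11⁻¹ ≡ 4 (mod 43) since 11·4 = 44 ≡ 1, so λ ≡ 41·4 ≡ 35.
  x = λ² - 22 - 22 = 1225 - 44 ≡ 20; y = λ·(22 - 20) - 27 ≡ 0. → (20, 0)
2G = (20, 0).
Finally 2G + H:
(20, 0) + (30, 26). λ = (26 - 0)/(30 - 20) ≡ 26/10 mod 43. 10⁻¹ ≡ 13 (mod 43), so λ ≡ 37.
  x = λ² - 20 - 30 = 1369 - 50 ≡ 29; y = λ·(20 - 29) - 0 ≡ 11. → (29, 11)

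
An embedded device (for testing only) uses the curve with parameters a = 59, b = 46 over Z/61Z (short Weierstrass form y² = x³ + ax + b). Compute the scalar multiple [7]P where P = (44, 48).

Repeated addition: build up to 7P.
2P: tangent at (44, 48): λ = (3·44² + 59)/(2·48) ≡ 11/35. 35⁻¹ ≡ 7 (mod 61) since 35·7 = 245 ≡ 1, so λ ≡ 11·7 ≡ 16.
  x = λ² - 44 - 44 = 256 - 88 ≡ 46; y = λ·(44 - 46) - 48 ≡ 42. → (46, 42)
3P: (46, 42) + (44, 48). λ = (48 - 42)/(44 - 46) ≡ 6/59 mod 61. 59⁻¹ ≡ 30 (mod 61) since 59·30 = 1770 ≡ 1, so λ ≡ 58.
  x = λ² - 46 - 44 = 3364 - 90 ≡ 41; y = λ·(46 - 41) - 42 ≡ 4. → (41, 4)
4P: (41, 4) + (44, 48). λ = (48 - 4)/(44 - 41) ≡ 44/3 mod 61. 3⁻¹ ≡ 41 (mod 61), so λ ≡ 35.
  x = λ² - 41 - 44 = 1225 - 85 ≡ 42; y = λ·(41 - 42) - 4 ≡ 22. → (42, 22)
5P: (42, 22) + (44, 48). λ = (48 - 22)/(44 - 42) ≡ 26/2 mod 61. 2⁻¹ ≡ 31 (mod 61) since 2·31 = 62 ≡ 1, so λ ≡ 13.
  x = λ² - 42 - 44 = 169 - 86 ≡ 22; y = λ·(42 - 22) - 22 ≡ 55. → (22, 55)
6P: (22, 55) + (44, 48). λ = (48 - 55)/(44 - 22) ≡ 54/22 mod 61. 22⁻¹ ≡ 25 (mod 61), so λ ≡ 8.
  x = λ² - 22 - 44 = 64 - 66 ≡ 59; y = λ·(22 - 59) - 55 ≡ 15. → (59, 15)
7P: (59, 15) + (44, 48). λ = (48 - 15)/(44 - 59) ≡ 33/46 mod 61. 46⁻¹ ≡ 4 (mod 61), so λ ≡ 10.
  x = λ² - 59 - 44 = 100 - 103 ≡ 58; y = λ·(59 - 58) - 15 ≡ 56. → (58, 56)

(58, 56)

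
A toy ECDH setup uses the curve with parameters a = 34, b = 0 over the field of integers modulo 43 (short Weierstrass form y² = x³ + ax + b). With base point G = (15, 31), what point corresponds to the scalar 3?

(36, 35)

Repeated addition: build up to 3G.
2G: tangent at (15, 31): λ = (3·15² + 34)/(2·31) ≡ 21/19. 19⁻¹ ≡ 34 (mod 43), so λ ≡ 21·34 ≡ 26.
  x = λ² - 15 - 15 = 676 - 30 ≡ 1; y = λ·(15 - 1) - 31 ≡ 32. → (1, 32)
3G: (1, 32) + (15, 31). λ = (31 - 32)/(15 - 1) ≡ 42/14 mod 43. 14⁻¹ ≡ 40 (mod 43), so λ ≡ 3.
  x = λ² - 1 - 15 = 9 - 16 ≡ 36; y = λ·(1 - 36) - 32 ≡ 35. → (36, 35)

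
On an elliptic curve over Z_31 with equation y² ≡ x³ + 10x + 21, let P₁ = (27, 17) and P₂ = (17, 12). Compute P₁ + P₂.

(26, 30)

(27, 17) + (17, 12). λ = (12 - 17)/(17 - 27) ≡ 26/21 mod 31. 21⁻¹ ≡ 3 (mod 31), so λ ≡ 16.
  x = λ² - 27 - 17 = 256 - 44 ≡ 26; y = λ·(27 - 26) - 17 ≡ 30. → (26, 30)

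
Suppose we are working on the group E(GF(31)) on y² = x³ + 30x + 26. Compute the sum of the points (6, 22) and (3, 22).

(6, 22) + (3, 22). λ = (22 - 22)/(3 - 6) ≡ 0/28 mod 31. 28⁻¹ ≡ 10 (mod 31), so λ ≡ 0.
  x = λ² - 6 - 3 = 0 - 9 ≡ 22; y = λ·(6 - 22) - 22 ≡ 9. → (22, 9)

(22, 9)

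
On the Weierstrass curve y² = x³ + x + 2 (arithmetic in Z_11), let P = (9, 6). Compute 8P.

O

Repeated addition: build up to 8P.
2P: tangent at (9, 6): λ = (3·9² + 1)/(2·6) ≡ 2/1. 1⁻¹ ≡ 1 (mod 11), so λ ≡ 2·1 ≡ 2.
  x = λ² - 9 - 9 = 4 - 18 ≡ 8; y = λ·(9 - 8) - 6 ≡ 7. → (8, 7)
3P: (8, 7) + (9, 6). λ = (6 - 7)/(9 - 8) ≡ 10/1 mod 11. 1⁻¹ ≡ 1 (mod 11), so λ ≡ 10.
  x = λ² - 8 - 9 = 100 - 17 ≡ 6; y = λ·(8 - 6) - 7 ≡ 2. → (6, 2)
4P: (6, 2) + (9, 6). λ = (6 - 2)/(9 - 6) ≡ 4/3 mod 11. 3⁻¹ ≡ 4 (mod 11) since 3·4 = 12 ≡ 1, so λ ≡ 5.
  x = λ² - 6 - 9 = 25 - 15 ≡ 10; y = λ·(6 - 10) - 2 ≡ 0. → (10, 0)
5P: (10, 0) + (9, 6). λ = (6 - 0)/(9 - 10) ≡ 6/10 mod 11. 10⁻¹ ≡ 10 (mod 11), so λ ≡ 5.
  x = λ² - 10 - 9 = 25 - 19 ≡ 6; y = λ·(10 - 6) - 0 ≡ 9. → (6, 9)
6P: (6, 9) + (9, 6). λ = (6 - 9)/(9 - 6) ≡ 8/3 mod 11. 3⁻¹ ≡ 4 (mod 11) since 3·4 = 12 ≡ 1, so λ ≡ 10.
  x = λ² - 6 - 9 = 100 - 15 ≡ 8; y = λ·(6 - 8) - 9 ≡ 4. → (8, 4)
7P: (8, 4) + (9, 6). λ = (6 - 4)/(9 - 8) ≡ 2/1 mod 11. 1⁻¹ ≡ 1 (mod 11), so λ ≡ 2.
  x = λ² - 8 - 9 = 4 - 17 ≡ 9; y = λ·(8 - 9) - 4 ≡ 5. → (9, 5)
8P: (9, 5) + (9, 6): same x and y₁ ≡ -y₂, so the sum is O.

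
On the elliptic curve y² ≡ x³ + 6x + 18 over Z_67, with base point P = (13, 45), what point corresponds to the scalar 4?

(9, 59)

Repeated addition: build up to 4P.
2P: tangent at (13, 45): λ = (3·13² + 6)/(2·45) ≡ 44/23. 23⁻¹ ≡ 35 (mod 67), so λ ≡ 44·35 ≡ 66.
  x = λ² - 13 - 13 = 4356 - 26 ≡ 42; y = λ·(13 - 42) - 45 ≡ 51. → (42, 51)
3P: (42, 51) + (13, 45). λ = (45 - 51)/(13 - 42) ≡ 61/38 mod 67. 38⁻¹ ≡ 30 (mod 67), so λ ≡ 21.
  x = λ² - 42 - 13 = 441 - 55 ≡ 51; y = λ·(42 - 51) - 51 ≡ 28. → (51, 28)
4P: (51, 28) + (13, 45). λ = (45 - 28)/(13 - 51) ≡ 17/29 mod 67. 29⁻¹ ≡ 37 (mod 67), so λ ≡ 26.
  x = λ² - 51 - 13 = 676 - 64 ≡ 9; y = λ·(51 - 9) - 28 ≡ 59. → (9, 59)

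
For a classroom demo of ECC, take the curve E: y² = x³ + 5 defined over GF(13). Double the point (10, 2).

tangent at (10, 2): λ = (3·10² + 0)/(2·2) ≡ 1/4. 4⁻¹ ≡ 10 (mod 13) since 4·10 = 40 ≡ 1, so λ ≡ 1·10 ≡ 10.
  x = λ² - 10 - 10 = 100 - 20 ≡ 2; y = λ·(10 - 2) - 2 ≡ 0. → (2, 0)

(2, 0)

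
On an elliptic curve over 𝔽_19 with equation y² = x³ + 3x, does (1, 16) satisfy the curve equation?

y² = 16² ≡ 9; x³ + 3x + 0 = 4 ≡ 4 (mod 19). 9 ≠ 4.

no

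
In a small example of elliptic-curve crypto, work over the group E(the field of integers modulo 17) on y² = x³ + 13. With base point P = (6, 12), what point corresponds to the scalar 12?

(0, 9)

Repeated addition: build up to 12P.
2P: tangent at (6, 12): λ = (3·6² + 0)/(2·12) ≡ 6/7. 7⁻¹ ≡ 5 (mod 17), so λ ≡ 6·5 ≡ 13.
  x = λ² - 6 - 6 = 169 - 12 ≡ 4; y = λ·(6 - 4) - 12 ≡ 14. → (4, 14)
3P: (4, 14) + (6, 12). λ = (12 - 14)/(6 - 4) ≡ 15/2 mod 17. 2⁻¹ ≡ 9 (mod 17), so λ ≡ 16.
  x = λ² - 4 - 6 = 256 - 10 ≡ 8; y = λ·(4 - 8) - 14 ≡ 7. → (8, 7)
4P: (8, 7) + (6, 12). λ = (12 - 7)/(6 - 8) ≡ 5/15 mod 17. 15⁻¹ ≡ 8 (mod 17) since 15·8 = 120 ≡ 1, so λ ≡ 6.
  x = λ² - 8 - 6 = 36 - 14 ≡ 5; y = λ·(8 - 5) - 7 ≡ 11. → (5, 11)
5P: (5, 11) + (6, 12). λ = (12 - 11)/(6 - 5) ≡ 1/1 mod 17. 1⁻¹ ≡ 1 (mod 17) since 1·1 = 1 ≡ 1, so λ ≡ 1.
  x = λ² - 5 - 6 = 1 - 11 ≡ 7; y = λ·(5 - 7) - 11 ≡ 4. → (7, 4)
6P: (7, 4) + (6, 12). λ = (12 - 4)/(6 - 7) ≡ 8/16 mod 17. 16⁻¹ ≡ 16 (mod 17) since 16·16 = 256 ≡ 1, so λ ≡ 9.
  x = λ² - 7 - 6 = 81 - 13 ≡ 0; y = λ·(7 - 0) - 4 ≡ 8. → (0, 8)
7P: (0, 8) + (6, 12). λ = (12 - 8)/(6 - 0) ≡ 4/6 mod 17. 6⁻¹ ≡ 3 (mod 17), so λ ≡ 12.
  x = λ² - 0 - 6 = 144 - 6 ≡ 2; y = λ·(0 - 2) - 8 ≡ 2. → (2, 2)
8P: (2, 2) + (6, 12). λ = (12 - 2)/(6 - 2) ≡ 10/4 mod 17. 4⁻¹ ≡ 13 (mod 17), so λ ≡ 11.
  x = λ² - 2 - 6 = 121 - 8 ≡ 11; y = λ·(2 - 11) - 2 ≡ 1. → (11, 1)
9P: (11, 1) + (6, 12). λ = (12 - 1)/(6 - 11) ≡ 11/12 mod 17. 12⁻¹ ≡ 10 (mod 17) since 12·10 = 120 ≡ 1, so λ ≡ 8.
  x = λ² - 11 - 6 = 64 - 17 ≡ 13; y = λ·(11 - 13) - 1 ≡ 0. → (13, 0)
10P: (13, 0) + (6, 12). λ = (12 - 0)/(6 - 13) ≡ 12/10 mod 17. 10⁻¹ ≡ 12 (mod 17) since 10·12 = 120 ≡ 1, so λ ≡ 8.
  x = λ² - 13 - 6 = 64 - 19 ≡ 11; y = λ·(13 - 11) - 0 ≡ 16. → (11, 16)
11P: (11, 16) + (6, 12). λ = (12 - 16)/(6 - 11) ≡ 13/12 mod 17. 12⁻¹ ≡ 10 (mod 17) since 12·10 = 120 ≡ 1, so λ ≡ 11.
  x = λ² - 11 - 6 = 121 - 17 ≡ 2; y = λ·(11 - 2) - 16 ≡ 15. → (2, 15)
12P: (2, 15) + (6, 12). λ = (12 - 15)/(6 - 2) ≡ 14/4 mod 17. 4⁻¹ ≡ 13 (mod 17) since 4·13 = 52 ≡ 1, so λ ≡ 12.
  x = λ² - 2 - 6 = 144 - 8 ≡ 0; y = λ·(2 - 0) - 15 ≡ 9. → (0, 9)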